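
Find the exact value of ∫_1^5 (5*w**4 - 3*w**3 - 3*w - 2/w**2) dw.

13092/5

By the power rule, an antiderivative is F(w) = w**5 - 3*w**4/4 - 3*w**2/2 + 2/w.
Then F(5) - F(1) = (52383/20) - (3/4) = 13092/5.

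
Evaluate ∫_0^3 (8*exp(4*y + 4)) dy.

-2*(1 - exp(12))*exp(4)

Let u = 4*y + 4, so du = 4 dy. When y = 0, u = 4; when y = 3, u = 16.
The integral becomes 2·∫ exp(u) du from 4 to 16, with antiderivative 2*exp(u).
Back in y: F(y) = 2*exp(4*y + 4).
Then F(3) - F(0) = (2*exp(16)) - (2*exp(4)) = -2*(1 - exp(12))*exp(4).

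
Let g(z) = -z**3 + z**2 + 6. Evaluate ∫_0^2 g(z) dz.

By the power rule, an antiderivative is F(z) = -z**4/4 + z**3/3 + 6*z.
Then F(2) - F(0) = (32/3) - (0) = 32/3.

32/3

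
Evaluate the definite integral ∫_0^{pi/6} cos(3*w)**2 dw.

pi/12

Use the identity cos^2(3*w) = (1 + cos(6*w))/2.
An antiderivative is F(w) = w/2 + sin(6*w)/12.
Then F(pi/6) - F(0) = (pi/12) - (0) = pi/12.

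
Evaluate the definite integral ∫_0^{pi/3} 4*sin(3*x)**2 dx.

Use the identity sin^2(3*x) = (1 - cos(6*x))/2.
An antiderivative is F(x) = 2*x - sin(6*x)/3.
Then F(pi/3) - F(0) = (2*pi/3) - (0) = 2*pi/3.

2*pi/3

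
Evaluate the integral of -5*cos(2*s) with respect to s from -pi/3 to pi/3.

-5*sqrt(3)/2

An antiderivative is F(s) = -5*sin(2*s)/2.
Then F(pi/3) - F(-pi/3) = (-5*sqrt(3)/4) - (5*sqrt(3)/4) = -5*sqrt(3)/2.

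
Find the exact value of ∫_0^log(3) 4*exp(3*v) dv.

104/3

Let u = exp(v), so du = exp(v) dv. When v = 0, u = 1; when v = log(3), u = 3.
The integral becomes 4·∫ u**2 du from 1 to 3, with antiderivative 4*u**3/3.
Back in v: F(v) = 4*exp(3*v)/3.
Then F(log(3)) - F(0) = (36) - (4/3) = 104/3.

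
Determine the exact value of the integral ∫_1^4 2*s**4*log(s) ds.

-2046/25 + 4096*log(2)/5

Integrate by parts once (u = ln s, dv = 2*s**4 ds).
An antiderivative is F(s) = 2*s**5*(5*log(s) - 1)/25.
Then F(4) - F(1) = (-2048/25 + 4096*log(2)/5) - (-2/25) = -2046/25 + 4096*log(2)/5.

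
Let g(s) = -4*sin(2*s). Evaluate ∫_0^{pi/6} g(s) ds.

-1

An antiderivative is F(s) = 2*cos(2*s).
Then F(pi/6) - F(0) = (1) - (2) = -1.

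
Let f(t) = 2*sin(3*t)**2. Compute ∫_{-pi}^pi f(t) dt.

2*pi

Use the identity sin^2(3*t) = (1 - cos(6*t))/2.
An antiderivative is F(t) = t - sin(6*t)/6.
Then F(pi) - F(-pi) = (pi) - (-pi) = 2*pi.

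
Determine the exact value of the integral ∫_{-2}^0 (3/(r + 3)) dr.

log(27)

An antiderivative is F(r) = 3*log(r + 3).
Then F(0) - F(-2) = (log(27)) - (0) = log(27).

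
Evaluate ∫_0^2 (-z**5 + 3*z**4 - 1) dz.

By the power rule, an antiderivative is F(z) = -z**6/6 + 3*z**5/5 - z.
Then F(2) - F(0) = (98/15) - (0) = 98/15.

98/15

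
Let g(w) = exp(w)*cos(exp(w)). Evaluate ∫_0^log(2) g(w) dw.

Let u = exp(w), so du = exp(w) dw. When w = 0, u = 1; when w = log(2), u = 2.
The integral becomes ∫ cos(u) du from 1 to 2, with antiderivative sin(u).
Back in w: F(w) = sin(exp(w)).
Then F(log(2)) - F(0) = (sin(2)) - (sin(1)) = -sin(1) + sin(2).

-sin(1) + sin(2)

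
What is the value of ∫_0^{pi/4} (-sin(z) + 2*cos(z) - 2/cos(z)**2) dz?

An antiderivative is F(z) = 2*sin(z) + cos(z) - 2*tan(z).
Then F(pi/4) - F(0) = (-2 + 3*sqrt(2)/2) - (1) = -3 + 3*sqrt(2)/2.

-3 + 3*sqrt(2)/2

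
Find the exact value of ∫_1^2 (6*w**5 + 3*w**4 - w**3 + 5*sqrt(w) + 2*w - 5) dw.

20*sqrt(2)/3 + 4351/60

By the power rule, an antiderivative is F(w) = w**6 + 3*w**5/5 - w**4/4 + 10*w**(3/2)/3 + w**2 - 5*w.
Then F(2) - F(1) = (20*sqrt(2)/3 + 366/5) - (41/60) = 20*sqrt(2)/3 + 4351/60.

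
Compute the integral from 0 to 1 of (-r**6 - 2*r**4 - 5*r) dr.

By the power rule, an antiderivative is F(r) = -r**7/7 - 2*r**5/5 - 5*r**2/2.
Then F(1) - F(0) = (-213/70) - (0) = -213/70.

-213/70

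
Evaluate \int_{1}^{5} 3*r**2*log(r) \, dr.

Integrate by parts once (u = ln r, dv = 3*r**2 dr).
An antiderivative is F(r) = r**3*(3*log(r) - 1)/3.
Then F(5) - F(1) = (-125/3 + 125*log(5)) - (-1/3) = -124/3 + 125*log(5).

-124/3 + 125*log(5)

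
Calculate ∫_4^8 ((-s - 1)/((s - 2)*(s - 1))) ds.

Factor the denominator: s**2 - 3*s + 2 = (s - 1)(s - 2).
Partial fractions: (-s - 1)/((s - 2)*(s - 1)) = 2/(s - 1) - 3/(s - 2).
An antiderivative is F(s) = -3*log(s - 2) + 2*log(s - 1).
Then F(8) - F(4) = (-3*log(3) - 3*log(2) + 2*log(7)) - (log(9/8)) = -5*log(3) + 2*log(7).

-5*log(3) + 2*log(7)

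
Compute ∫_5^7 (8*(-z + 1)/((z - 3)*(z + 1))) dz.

-12*log(2) + 4*log(3)

Factor the denominator: z**2 - 2*z - 3 = (z + 1)(z - 3).
Partial fractions: 8*(-z + 1)/((z - 3)*(z + 1)) = -4/(z + 1) - 4/(z - 3).
An antiderivative is F(z) = -4*log(z - 3) - 4*log(z + 1).
Then F(7) - F(5) = (-20*log(2)) - (-8*log(2) - 4*log(3)) = -12*log(2) + 4*log(3).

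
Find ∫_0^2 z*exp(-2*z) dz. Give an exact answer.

(-5 + exp(4))*exp(-4)/4

Integrate by parts once (u = z, dv = exp(-2*z) dz).
An antiderivative is F(z) = (-2*z - 1)*exp(-2*z)/4.
Then F(2) - F(0) = (-5*exp(-4)/4) - (-1/4) = (-5 + exp(4))*exp(-4)/4.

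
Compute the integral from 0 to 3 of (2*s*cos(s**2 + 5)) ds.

-sin(5) + sin(14)

Let u = s**2 + 5, so du = 2*s ds. When s = 0, u = 5; when s = 3, u = 14.
The integral becomes ∫ cos(u) du from 5 to 14, with antiderivative sin(u).
Back in s: F(s) = sin(s**2 + 5).
Then F(3) - F(0) = (sin(14)) - (sin(5)) = -sin(5) + sin(14).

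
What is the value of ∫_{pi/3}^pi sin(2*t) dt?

An antiderivative is F(t) = -cos(2*t)/2.
Then F(pi) - F(pi/3) = (-1/2) - (1/4) = -3/4.

-3/4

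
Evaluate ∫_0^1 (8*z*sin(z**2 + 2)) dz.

4*cos(2) - 4*cos(3)

Let u = z**2 + 2, so du = 2*z dz. When z = 0, u = 2; when z = 1, u = 3.
The integral becomes 4·∫ sin(u) du from 2 to 3, with antiderivative -4*cos(u).
Back in z: F(z) = -4*cos(z**2 + 2).
Then F(1) - F(0) = (-4*cos(3)) - (-4*cos(2)) = 4*cos(2) - 4*cos(3).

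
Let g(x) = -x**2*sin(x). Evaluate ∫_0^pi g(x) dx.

Integrate by parts twice (u = x^2, dv = -sin(x) dx).
An antiderivative is F(x) = x**2*cos(x) - 2*x*sin(x) - 2*cos(x).
Then F(pi) - F(0) = (2 - pi**2) - (-2) = 4 - pi**2.

4 - pi**2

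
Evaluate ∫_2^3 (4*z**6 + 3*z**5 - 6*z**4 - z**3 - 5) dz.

172847/140

By the power rule, an antiderivative is F(z) = 4*z**7/7 + z**6/2 - 6*z**5/5 - z**4/4 - 5*z.
Then F(3) - F(2) = (180231/140) - (1846/35) = 172847/140.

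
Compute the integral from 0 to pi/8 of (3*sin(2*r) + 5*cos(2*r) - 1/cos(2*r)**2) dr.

sqrt(2)/2 + 1

An antiderivative is F(r) = 5*sin(2*r)/2 - 3*cos(2*r)/2 - tan(2*r)/2.
Then F(pi/8) - F(0) = (-1/2 + sqrt(2)/2) - (-3/2) = sqrt(2)/2 + 1.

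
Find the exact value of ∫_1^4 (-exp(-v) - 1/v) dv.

(-log(4**exp(4)) - exp(3) + 1)*exp(-4)

An antiderivative is F(v) = -log(v) + exp(-v).
Then F(4) - F(1) = ((1 - log(4**exp(4)))*exp(-4)) - (exp(-1)) = (-log(4**exp(4)) - exp(3) + 1)*exp(-4).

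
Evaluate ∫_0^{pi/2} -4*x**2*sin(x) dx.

Integrate by parts twice (u = x^2, dv = -4*sin(x) dx).
An antiderivative is F(x) = 4*x**2*cos(x) - 8*x*sin(x) - 8*cos(x).
Then F(pi/2) - F(0) = (-4*pi) - (-8) = 8 - 4*pi.

8 - 4*pi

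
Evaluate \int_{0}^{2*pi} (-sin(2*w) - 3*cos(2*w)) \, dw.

0

An antiderivative is F(w) = -3*sin(2*w)/2 + cos(2*w)/2.
Then F(2*pi) - F(0) = (1/2) - (1/2) = 0.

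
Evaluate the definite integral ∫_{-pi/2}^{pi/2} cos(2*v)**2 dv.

Use the identity cos^2(2*v) = (1 + cos(4*v))/2.
An antiderivative is F(v) = v/2 + sin(4*v)/8.
Then F(pi/2) - F(-pi/2) = (pi/4) - (-pi/4) = pi/2.

pi/2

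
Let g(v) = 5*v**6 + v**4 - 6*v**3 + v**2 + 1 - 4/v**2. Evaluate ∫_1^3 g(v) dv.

By the power rule, an antiderivative is F(v) = 5*v**7/7 + v**5/5 - 3*v**4/2 + v**3/3 + v + 4/v.
Then F(3) - F(1) = (315541/210) - (997/210) = 52424/35.

52424/35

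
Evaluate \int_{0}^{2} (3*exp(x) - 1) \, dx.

An antiderivative is F(x) = -x + 3*exp(x).
Then F(2) - F(0) = (-2 + 3*exp(2)) - (3) = -5 + 3*exp(2).

-5 + 3*exp(2)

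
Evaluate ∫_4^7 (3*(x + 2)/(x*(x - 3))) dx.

Factor the denominator: x**2 - 3*x = x(x - 3).
Partial fractions: 3*(x + 2)/(x*(x - 3)) = -2/x + 5/(x - 3).
An antiderivative is F(x) = -2*log(x) + 5*log(x - 3).
Then F(7) - F(4) = (-2*log(7) + 10*log(2)) - (-log(16)) = -2*log(7) + 14*log(2).

-2*log(7) + 14*log(2)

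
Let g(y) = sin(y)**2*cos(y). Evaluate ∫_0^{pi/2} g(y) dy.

1/3

Let u = sin(y), so du = cos(y) dy. When y = 0, u = 0; when y = pi/2, u = 1.
The integral becomes ∫ u**2 du from 0 to 1, with antiderivative u**3/3.
Back in y: F(y) = sin(y)**3/3.
Then F(pi/2) - F(0) = (1/3) - (0) = 1/3.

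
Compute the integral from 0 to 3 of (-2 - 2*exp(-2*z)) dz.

An antiderivative is F(z) = -2*z + exp(-2*z).
Then F(3) - F(0) = (-6 + exp(-6)) - (1) = -7 + exp(-6).

-7 + exp(-6)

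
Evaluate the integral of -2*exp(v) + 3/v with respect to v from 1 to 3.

-2*exp(3) + log(27) + 2*exp(1)

An antiderivative is F(v) = -2*exp(v) + 3*log(v).
Then F(3) - F(1) = (-2*exp(3) + log(27)) - (-2*exp(1)) = -2*exp(3) + log(27) + 2*exp(1).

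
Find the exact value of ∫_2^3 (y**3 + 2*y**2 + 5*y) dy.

497/12

By the power rule, an antiderivative is F(y) = y**4/4 + 2*y**3/3 + 5*y**2/2.
Then F(3) - F(2) = (243/4) - (58/3) = 497/12.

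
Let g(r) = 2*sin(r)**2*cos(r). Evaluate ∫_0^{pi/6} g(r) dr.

Let u = sin(r), so du = cos(r) dr. When r = 0, u = 0; when r = pi/6, u = 1/2.
The integral becomes 2·∫ u**2 du from 0 to 1/2, with antiderivative 2*u**3/3.
Back in r: F(r) = 2*sin(r)**3/3.
Then F(pi/6) - F(0) = (1/12) - (0) = 1/12.

1/12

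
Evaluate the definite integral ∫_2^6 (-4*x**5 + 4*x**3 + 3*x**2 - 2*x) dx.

By the power rule, an antiderivative is F(x) = -2*x**6/3 + x**4 + x**3 - x**2.
Then F(6) - F(2) = (-29628) - (-68/3) = -88816/3.

-88816/3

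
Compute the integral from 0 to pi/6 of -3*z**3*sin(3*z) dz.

Integrate by parts 3 times (u = z^3, dv = -3*sin(3*z) dz).
An antiderivative is F(z) = z**3*cos(3*z) - z**2*sin(3*z) - 2*z*cos(3*z)/3 + 2*sin(3*z)/9.
Then F(pi/6) - F(0) = (2/9 - pi**2/36) - (0) = 2/9 - pi**2/36.

2/9 - pi**2/36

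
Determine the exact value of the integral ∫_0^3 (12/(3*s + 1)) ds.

4*log(2) + 4*log(5)

Let u = 3*s + 1, so du = 3 ds. When s = 0, u = 1; when s = 3, u = 10.
The integral becomes 4·∫ 1/u du from 1 to 10, with antiderivative 4*log(u).
Back in s: F(s) = 4*log(3*s + 1).
Then F(3) - F(0) = (4*log(2) + 4*log(5)) - (0) = 4*log(2) + 4*log(5).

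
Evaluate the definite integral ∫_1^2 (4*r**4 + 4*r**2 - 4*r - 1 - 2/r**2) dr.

392/15

By the power rule, an antiderivative is F(r) = 4*r**5/5 + 4*r**3/3 - 2*r**2 - r + 2/r.
Then F(2) - F(1) = (409/15) - (17/15) = 392/15.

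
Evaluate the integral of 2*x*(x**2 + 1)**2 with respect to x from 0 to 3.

Let u = x**2 + 1, so du = 2*x dx. When x = 0, u = 1; when x = 3, u = 10.
The integral becomes ∫ u**2 du from 1 to 10, with antiderivative u**3/3.
Back in x: F(x) = (x**2 + 1)**3/3.
Then F(3) - F(0) = (1000/3) - (1/3) = 333.

333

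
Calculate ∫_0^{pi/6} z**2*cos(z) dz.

Integrate by parts twice (u = z^2, dv = cos(z) dz).
An antiderivative is F(z) = z**2*sin(z) + 2*z*cos(z) - 2*sin(z).
Then F(pi/6) - F(0) = (-1 + pi**2/72 + sqrt(3)*pi/6) - (0) = -1 + pi**2/72 + sqrt(3)*pi/6.

-1 + pi**2/72 + sqrt(3)*pi/6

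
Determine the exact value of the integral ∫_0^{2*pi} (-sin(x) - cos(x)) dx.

An antiderivative is F(x) = -sin(x) + cos(x).
Then F(2*pi) - F(0) = (1) - (1) = 0.

0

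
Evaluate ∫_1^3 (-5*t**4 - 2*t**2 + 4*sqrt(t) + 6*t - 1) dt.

-240 + 8*sqrt(3)

By the power rule, an antiderivative is F(t) = -t**5 + 8*t**(3/2)/3 - 2*t**3/3 + 3*t**2 - t.
Then F(3) - F(1) = (-237 + 8*sqrt(3)) - (3) = -240 + 8*sqrt(3).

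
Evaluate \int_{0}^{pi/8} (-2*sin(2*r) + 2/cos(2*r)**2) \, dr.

An antiderivative is F(r) = cos(2*r) + tan(2*r).
Then F(pi/8) - F(0) = (sqrt(2)/2 + 1) - (1) = sqrt(2)/2.

sqrt(2)/2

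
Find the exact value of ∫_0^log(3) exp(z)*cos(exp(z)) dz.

-sin(1) + sin(3)

Let u = exp(z), so du = exp(z) dz. When z = 0, u = 1; when z = log(3), u = 3.
The integral becomes ∫ cos(u) du from 1 to 3, with antiderivative sin(u).
Back in z: F(z) = sin(exp(z)).
Then F(log(3)) - F(0) = (sin(3)) - (sin(1)) = -sin(1) + sin(3).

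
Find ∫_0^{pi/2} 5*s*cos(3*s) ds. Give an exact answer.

Integrate by parts once (u = s, dv = 5*cos(3*s) ds).
An antiderivative is F(s) = 5*s*sin(3*s)/3 + 5*cos(3*s)/9.
Then F(pi/2) - F(0) = (-5*pi/6) - (5/9) = -5*pi/6 - 5/9.

-5*pi/6 - 5/9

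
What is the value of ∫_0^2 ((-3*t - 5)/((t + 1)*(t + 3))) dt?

log(3/25)

Factor the denominator: t**2 + 4*t + 3 = (t + 3)(t + 1).
Partial fractions: (-3*t - 5)/((t + 1)*(t + 3)) = -2/(t + 3) - 1/(t + 1).
An antiderivative is F(t) = -log(t + 1) - 2*log(t + 3).
Then F(2) - F(0) = (-log(75)) - (-log(9)) = log(3/25).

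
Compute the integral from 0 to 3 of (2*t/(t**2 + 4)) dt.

Let u = t**2 + 4, so du = 2*t dt. When t = 0, u = 4; when t = 3, u = 13.
The integral becomes ∫ 1/u du from 4 to 13, with antiderivative log(u).
Back in t: F(t) = log(t**2 + 4).
Then F(3) - F(0) = (log(13)) - (log(4)) = log(13/4).

log(13/4)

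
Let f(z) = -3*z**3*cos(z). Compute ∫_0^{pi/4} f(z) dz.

-18 - 9*sqrt(2)*pi**2/32 - 3*sqrt(2)*pi**3/128 + 9*sqrt(2)*pi/4 + 9*sqrt(2)

Integrate by parts 3 times (u = z^3, dv = -3*cos(z) dz).
An antiderivative is F(z) = -3*z**3*sin(z) - 9*z**2*cos(z) + 18*z*sin(z) + 18*cos(z).
Then F(pi/4) - F(0) = (3*sqrt(2)*(-12*pi**2 - pi**3 + 96*pi + 384)/128) - (18) = -18 - 9*sqrt(2)*pi**2/32 - 3*sqrt(2)*pi**3/128 + 9*sqrt(2)*pi/4 + 9*sqrt(2).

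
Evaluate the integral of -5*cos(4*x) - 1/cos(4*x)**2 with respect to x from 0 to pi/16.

An antiderivative is F(x) = -5*sin(4*x)/4 - tan(4*x)/4.
Then F(pi/16) - F(0) = (-5*sqrt(2)/8 - 1/4) - (0) = -5*sqrt(2)/8 - 1/4.

-5*sqrt(2)/8 - 1/4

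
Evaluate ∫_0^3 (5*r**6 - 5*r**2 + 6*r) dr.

By the power rule, an antiderivative is F(r) = 5*r**7/7 - 5*r**3/3 + 3*r**2.
Then F(3) - F(0) = (10809/7) - (0) = 10809/7.

10809/7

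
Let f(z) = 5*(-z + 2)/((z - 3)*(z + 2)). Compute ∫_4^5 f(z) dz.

-4*log(7) + 3*log(2) + 4*log(3)

Factor the denominator: z**2 - z - 6 = (z + 2)(z - 3).
Partial fractions: 5*(-z + 2)/((z - 3)*(z + 2)) = -4/(z + 2) - 1/(z - 3).
An antiderivative is F(z) = -log(z - 3) - 4*log(z + 2).
Then F(5) - F(4) = (-4*log(7) - log(2)) - (-4*log(3) - 4*log(2)) = -4*log(7) + 3*log(2) + 4*log(3).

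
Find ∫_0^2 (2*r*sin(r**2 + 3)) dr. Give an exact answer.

cos(3) - cos(7)

Let u = r**2 + 3, so du = 2*r dr. When r = 0, u = 3; when r = 2, u = 7.
The integral becomes ∫ sin(u) du from 3 to 7, with antiderivative -cos(u).
Back in r: F(r) = -cos(r**2 + 3).
Then F(2) - F(0) = (-cos(7)) - (-cos(3)) = cos(3) - cos(7).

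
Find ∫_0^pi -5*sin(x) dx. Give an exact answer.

-10

An antiderivative is F(x) = 5*cos(x).
Then F(pi) - F(0) = (-5) - (5) = -10.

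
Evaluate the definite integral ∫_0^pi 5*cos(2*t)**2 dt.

5*pi/2

Use the identity cos^2(2*t) = (1 + cos(4*t))/2.
An antiderivative is F(t) = 5*t/2 + 5*sin(4*t)/8.
Then F(pi) - F(0) = (5*pi/2) - (0) = 5*pi/2.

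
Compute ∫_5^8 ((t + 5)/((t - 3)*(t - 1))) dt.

Factor the denominator: t**2 - 4*t + 3 = (t - 1)(t - 3).
Partial fractions: (t + 5)/((t - 3)*(t - 1)) = -3/(t - 1) + 4/(t - 3).
An antiderivative is F(t) = 4*log(t - 3) - 3*log(t - 1).
Then F(8) - F(5) = (-3*log(7) + 4*log(5)) - (-log(4)) = -3*log(7) + 2*log(2) + 4*log(5).

-3*log(7) + 2*log(2) + 4*log(5)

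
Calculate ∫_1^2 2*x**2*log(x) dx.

Integrate by parts once (u = ln x, dv = 2*x**2 dx).
An antiderivative is F(x) = 2*x**3*(3*log(x) - 1)/9.
Then F(2) - F(1) = (-16/9 + 16*log(2)/3) - (-2/9) = -14/9 + 16*log(2)/3.

-14/9 + 16*log(2)/3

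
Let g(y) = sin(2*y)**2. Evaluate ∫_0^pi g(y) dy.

Use the identity sin^2(2*y) = (1 - cos(4*y))/2.
An antiderivative is F(y) = y/2 - sin(4*y)/8.
Then F(pi) - F(0) = (pi/2) - (0) = pi/2.

pi/2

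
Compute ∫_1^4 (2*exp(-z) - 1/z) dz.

(-log(4**exp(4)) - 2 + 2*exp(3))*exp(-4)

An antiderivative is F(z) = -log(z) - 2*exp(-z).
Then F(4) - F(1) = ((-log(4**exp(4)) - 2)*exp(-4)) - (-2*exp(-1)) = (-log(4**exp(4)) - 2 + 2*exp(3))*exp(-4).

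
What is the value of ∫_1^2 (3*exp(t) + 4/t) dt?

An antiderivative is F(t) = 3*exp(t) + 4*log(t).
Then F(2) - F(1) = (log(16) + 3*exp(2)) - (3*exp(1)) = -3*exp(1) + log(16) + 3*exp(2).

-3*exp(1) + log(16) + 3*exp(2)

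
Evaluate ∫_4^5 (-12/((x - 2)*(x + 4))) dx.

log(9/16)

Factor the denominator: x**2 + 2*x - 8 = (x + 4)(x - 2).
Partial fractions: -12/((x - 2)*(x + 4)) = 2/(x + 4) - 2/(x - 2).
An antiderivative is F(x) = -2*log(x - 2) + 2*log(x + 4).
Then F(5) - F(4) = (log(9)) - (log(16)) = log(9/16).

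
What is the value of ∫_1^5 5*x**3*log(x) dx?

-195 + 3125*log(5)/4

Integrate by parts once (u = ln x, dv = 5*x**3 dx).
An antiderivative is F(x) = 5*x**4*(4*log(x) - 1)/16.
Then F(5) - F(1) = (-3125/16 + 3125*log(5)/4) - (-5/16) = -195 + 3125*log(5)/4.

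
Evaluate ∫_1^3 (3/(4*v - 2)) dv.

An antiderivative is F(v) = 3*log(4*v - 2)/4.
Then F(3) - F(1) = (3*log(10)/4) - (3*log(2)/4) = 3*log(5)/4.

3*log(5)/4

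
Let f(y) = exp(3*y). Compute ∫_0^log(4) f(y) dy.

Let u = exp(y), so du = exp(y) dy. When y = 0, u = 1; when y = log(4), u = 4.
The integral becomes ∫ u**2 du from 1 to 4, with antiderivative u**3/3.
Back in y: F(y) = exp(3*y)/3.
Then F(log(4)) - F(0) = (64/3) - (1/3) = 21.

21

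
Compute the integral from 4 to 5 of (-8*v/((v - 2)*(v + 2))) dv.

-4*log(7) + 8*log(2)

Factor the denominator: v**2 - 4 = (v + 2)(v - 2).
Partial fractions: -8*v/((v - 2)*(v + 2)) = -4/(v + 2) - 4/(v - 2).
An antiderivative is F(v) = -4*log(v - 2) - 4*log(v + 2).
Then F(5) - F(4) = (-4*log(7) - 4*log(3)) - (-8*log(2) - 4*log(3)) = -4*log(7) + 8*log(2).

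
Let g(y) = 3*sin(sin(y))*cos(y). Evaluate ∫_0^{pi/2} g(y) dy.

Let u = sin(y), so du = cos(y) dy. When y = 0, u = 0; when y = pi/2, u = 1.
The integral becomes 3·∫ sin(u) du from 0 to 1, with antiderivative -3*cos(u).
Back in y: F(y) = -3*cos(sin(y)).
Then F(pi/2) - F(0) = (-3*cos(1)) - (-3) = 3 - 3*cos(1).

3 - 3*cos(1)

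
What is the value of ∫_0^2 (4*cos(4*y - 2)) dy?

Let u = 4*y - 2, so du = 4 dy. When y = 0, u = -2; when y = 2, u = 6.
The integral becomes ∫ cos(u) du from -2 to 6, with antiderivative sin(u).
Back in y: F(y) = sin(4*y - 2).
Then F(2) - F(0) = (sin(6)) - (-sin(2)) = sin(6) + sin(2).

sin(6) + sin(2)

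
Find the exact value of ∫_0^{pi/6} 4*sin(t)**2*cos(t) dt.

Let u = sin(t), so du = cos(t) dt. When t = 0, u = 0; when t = pi/6, u = 1/2.
The integral becomes 4·∫ u**2 du from 0 to 1/2, with antiderivative 4*u**3/3.
Back in t: F(t) = 4*sin(t)**3/3.
Then F(pi/6) - F(0) = (1/6) - (0) = 1/6.

1/6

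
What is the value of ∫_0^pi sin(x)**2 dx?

Use the identity sin^2(x) = (1 - cos(2*x))/2.
An antiderivative is F(x) = x/2 - sin(2*x)/4.
Then F(pi) - F(0) = (pi/2) - (0) = pi/2.

pi/2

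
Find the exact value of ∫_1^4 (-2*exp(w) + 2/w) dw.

-2*exp(4) + 2*log(4) + 2*exp(1)

An antiderivative is F(w) = -2*exp(w) + 2*log(w).
Then F(4) - F(1) = (-2*exp(4) + 2*log(4)) - (-2*exp(1)) = -2*exp(4) + 2*log(4) + 2*exp(1).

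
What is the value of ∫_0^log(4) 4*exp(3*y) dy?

Let u = exp(y), so du = exp(y) dy. When y = 0, u = 1; when y = log(4), u = 4.
The integral becomes 4·∫ u**2 du from 1 to 4, with antiderivative 4*u**3/3.
Back in y: F(y) = 4*exp(3*y)/3.
Then F(log(4)) - F(0) = (256/3) - (4/3) = 84.

84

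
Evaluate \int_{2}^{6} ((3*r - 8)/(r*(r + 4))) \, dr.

-7*log(3) + 5*log(5)

Factor the denominator: r**2 + 4*r = (r + 4)r.
Partial fractions: (3*r - 8)/(r*(r + 4)) = 5/(r + 4) - 2/r.
An antiderivative is F(r) = -2*log(r) + 5*log(r + 4).
Then F(6) - F(2) = (-2*log(3) + 3*log(2) + 5*log(5)) - (3*log(2) + 5*log(3)) = -7*log(3) + 5*log(5).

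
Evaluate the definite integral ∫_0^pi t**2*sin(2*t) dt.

-pi**2/2

Integrate by parts twice (u = t^2, dv = sin(2*t) dt).
An antiderivative is F(t) = -t**2*cos(2*t)/2 + t*sin(2*t)/2 + cos(2*t)/4.
Then F(pi) - F(0) = (1/4 - pi**2/2) - (1/4) = -pi**2/2.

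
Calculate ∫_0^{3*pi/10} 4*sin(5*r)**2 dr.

Use the identity sin^2(5*r) = (1 - cos(10*r))/2.
An antiderivative is F(r) = 2*r - sin(10*r)/5.
Then F(3*pi/10) - F(0) = (3*pi/5) - (0) = 3*pi/5.

3*pi/5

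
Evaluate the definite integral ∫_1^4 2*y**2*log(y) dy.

Integrate by parts once (u = ln y, dv = 2*y**2 dy).
An antiderivative is F(y) = 2*y**3*(3*log(y) - 1)/9.
Then F(4) - F(1) = (-128/9 + 256*log(2)/3) - (-2/9) = -14 + 256*log(2)/3.

-14 + 256*log(2)/3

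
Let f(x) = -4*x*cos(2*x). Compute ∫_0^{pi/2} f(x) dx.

2

Integrate by parts once (u = x, dv = -4*cos(2*x) dx).
An antiderivative is F(x) = -2*x*sin(2*x) - cos(2*x).
Then F(pi/2) - F(0) = (1) - (-1) = 2.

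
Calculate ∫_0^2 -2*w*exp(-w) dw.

Integrate by parts once (u = w, dv = -2*exp(-w) dw).
An antiderivative is F(w) = (2*w + 2)*exp(-w).
Then F(2) - F(0) = (6*exp(-2)) - (2) = -2 + 6*exp(-2).

-2 + 6*exp(-2)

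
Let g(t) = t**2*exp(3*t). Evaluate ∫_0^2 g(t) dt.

Integrate by parts twice (u = t^2, dv = exp(3*t) dt).
An antiderivative is F(t) = (9*t**2 - 6*t + 2)*exp(3*t)/27.
Then F(2) - F(0) = (26*exp(6)/27) - (2/27) = -2/27 + 26*exp(6)/27.

-2/27 + 26*exp(6)/27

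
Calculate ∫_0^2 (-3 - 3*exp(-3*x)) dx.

An antiderivative is F(x) = -3*x + exp(-3*x).
Then F(2) - F(0) = (-6 + exp(-6)) - (1) = -7 + exp(-6).

-7 + exp(-6)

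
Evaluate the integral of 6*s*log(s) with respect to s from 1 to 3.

Integrate by parts once (u = ln s, dv = 6*s ds).
An antiderivative is F(s) = 3*s**2*(2*log(s) - 1)/2.
Then F(3) - F(1) = (-27/2 + 27*log(3)) - (-3/2) = -12 + 27*log(3).

-12 + 27*log(3)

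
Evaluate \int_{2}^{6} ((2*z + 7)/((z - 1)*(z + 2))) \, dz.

-log(2) + 3*log(5)

Factor the denominator: z**2 + z - 2 = (z + 2)(z - 1).
Partial fractions: (2*z + 7)/((z - 1)*(z + 2)) = -1/(z + 2) + 3/(z - 1).
An antiderivative is F(z) = 3*log(z - 1) - log(z + 2).
Then F(6) - F(2) = (-3*log(2) + 3*log(5)) - (-log(4)) = -log(2) + 3*log(5).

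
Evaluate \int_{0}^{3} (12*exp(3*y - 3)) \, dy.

-(4 - 4*exp(9))*exp(-3)

Let u = 3*y - 3, so du = 3 dy. When y = 0, u = -3; when y = 3, u = 6.
The integral becomes 4·∫ exp(u) du from -3 to 6, with antiderivative 4*exp(u).
Back in y: F(y) = 4*exp(3*y - 3).
Then F(3) - F(0) = (4*exp(6)) - (4*exp(-3)) = -(4 - 4*exp(9))*exp(-3).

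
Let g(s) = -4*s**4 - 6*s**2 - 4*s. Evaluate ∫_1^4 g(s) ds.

-4872/5

By the power rule, an antiderivative is F(s) = -4*s**5/5 - 2*s**3 - 2*s**2.
Then F(4) - F(1) = (-4896/5) - (-24/5) = -4872/5.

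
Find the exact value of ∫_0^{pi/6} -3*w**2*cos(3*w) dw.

Integrate by parts twice (u = w^2, dv = -3*cos(3*w) dw).
An antiderivative is F(w) = -w**2*sin(3*w) - 2*w*cos(3*w)/3 + 2*sin(3*w)/9.
Then F(pi/6) - F(0) = (2/9 - pi**2/36) - (0) = 2/9 - pi**2/36.

2/9 - pi**2/36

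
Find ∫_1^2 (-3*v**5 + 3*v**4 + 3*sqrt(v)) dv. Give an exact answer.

-149/10 + 4*sqrt(2)

By the power rule, an antiderivative is F(v) = -v**6/2 + 3*v**5/5 + 2*v**(3/2).
Then F(2) - F(1) = (-64/5 + 4*sqrt(2)) - (21/10) = -149/10 + 4*sqrt(2).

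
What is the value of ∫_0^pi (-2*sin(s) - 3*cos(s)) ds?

-4

An antiderivative is F(s) = -3*sin(s) + 2*cos(s).
Then F(pi) - F(0) = (-2) - (2) = -4.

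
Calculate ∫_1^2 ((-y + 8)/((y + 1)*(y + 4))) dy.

-7*log(2) - log(3) + 4*log(5)

Factor the denominator: y**2 + 5*y + 4 = (y + 4)(y + 1).
Partial fractions: (-y + 8)/((y + 1)*(y + 4)) = -4/(y + 4) + 3/(y + 1).
An antiderivative is F(y) = 3*log(y + 1) - 4*log(y + 4).
Then F(2) - F(1) = (-log(48)) - (-4*log(5) + 3*log(2)) = -7*log(2) - log(3) + 4*log(5).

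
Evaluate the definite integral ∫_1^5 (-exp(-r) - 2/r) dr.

An antiderivative is F(r) = -2*log(r) + exp(-r).
Then F(5) - F(1) = (-2*log(5) + exp(-5)) - (exp(-1)) = -2*log(5) - exp(-1) + exp(-5).

-2*log(5) - exp(-1) + exp(-5)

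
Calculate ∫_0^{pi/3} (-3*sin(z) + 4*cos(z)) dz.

An antiderivative is F(z) = 4*sin(z) + 3*cos(z).
Then F(pi/3) - F(0) = (3/2 + 2*sqrt(3)) - (3) = -3/2 + 2*sqrt(3).

-3/2 + 2*sqrt(3)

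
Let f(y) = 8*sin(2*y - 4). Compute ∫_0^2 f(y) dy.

-4 + 4*cos(4)

Let u = 2*y - 4, so du = 2 dy. When y = 0, u = -4; when y = 2, u = 0.
The integral becomes 4·∫ sin(u) du from -4 to 0, with antiderivative -4*cos(u).
Back in y: F(y) = -4*cos(2*y - 4).
Then F(2) - F(0) = (-4) - (-4*cos(4)) = -4 + 4*cos(4).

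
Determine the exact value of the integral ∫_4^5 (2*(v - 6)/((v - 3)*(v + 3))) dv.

-3*log(7) + 8*log(2)

Factor the denominator: v**2 - 9 = (v + 3)(v - 3).
Partial fractions: 2*(v - 6)/((v - 3)*(v + 3)) = 3/(v + 3) - 1/(v - 3).
An antiderivative is F(v) = -log(v - 3) + 3*log(v + 3).
Then F(5) - F(4) = (8*log(2)) - (3*log(7)) = -3*log(7) + 8*log(2).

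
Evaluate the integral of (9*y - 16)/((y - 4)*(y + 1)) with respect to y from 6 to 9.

Factor the denominator: y**2 - 3*y - 4 = (y + 1)(y - 4).
Partial fractions: (9*y - 16)/((y - 4)*(y + 1)) = 5/(y + 1) + 4/(y - 4).
An antiderivative is F(y) = 4*log(y - 4) + 5*log(y + 1).
Then F(9) - F(6) = (5*log(2) + 9*log(5)) - (4*log(2) + 5*log(7)) = -5*log(7) + log(2) + 9*log(5).

-5*log(7) + log(2) + 9*log(5)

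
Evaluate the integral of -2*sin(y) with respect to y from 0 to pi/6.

An antiderivative is F(y) = 2*cos(y).
Then F(pi/6) - F(0) = (sqrt(3)) - (2) = -2 + sqrt(3).

-2 + sqrt(3)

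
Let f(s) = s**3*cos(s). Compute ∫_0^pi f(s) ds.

12 - 3*pi**2

Integrate by parts 3 times (u = s^3, dv = cos(s) ds).
An antiderivative is F(s) = s**3*sin(s) + 3*s**2*cos(s) - 6*s*sin(s) - 6*cos(s).
Then F(pi) - F(0) = (6 - 3*pi**2) - (-6) = 12 - 3*pi**2.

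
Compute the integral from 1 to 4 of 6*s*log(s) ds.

Integrate by parts once (u = ln s, dv = 6*s ds).
An antiderivative is F(s) = 3*s**2*(2*log(s) - 1)/2.
Then F(4) - F(1) = (-24 + 96*log(2)) - (-3/2) = -45/2 + 96*log(2).

-45/2 + 96*log(2)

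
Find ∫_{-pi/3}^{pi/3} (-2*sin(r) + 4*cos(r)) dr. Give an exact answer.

4*sqrt(3)

An antiderivative is F(r) = 4*sin(r) + 2*cos(r).
Then F(pi/3) - F(-pi/3) = (1 + 2*sqrt(3)) - (1 - 2*sqrt(3)) = 4*sqrt(3).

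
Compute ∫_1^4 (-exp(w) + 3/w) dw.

-exp(4) + exp(1) + log(64)

An antiderivative is F(w) = -exp(w) + 3*log(w).
Then F(4) - F(1) = (-exp(4) + log(64)) - (-exp(1)) = -exp(4) + exp(1) + log(64).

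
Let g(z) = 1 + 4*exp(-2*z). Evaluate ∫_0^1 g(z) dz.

3 - 2*exp(-2)

An antiderivative is F(z) = z - 2*exp(-2*z).
Then F(1) - F(0) = (1 - 2*exp(-2)) - (-2) = 3 - 2*exp(-2).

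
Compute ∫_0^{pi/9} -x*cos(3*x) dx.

-sqrt(3)*pi/54 + 1/18

Integrate by parts once (u = x, dv = -cos(3*x) dx).
An antiderivative is F(x) = -x*sin(3*x)/3 - cos(3*x)/9.
Then F(pi/9) - F(0) = (-sqrt(3)*pi/54 - 1/18) - (-1/9) = -sqrt(3)*pi/54 + 1/18.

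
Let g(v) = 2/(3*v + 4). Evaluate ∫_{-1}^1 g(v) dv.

An antiderivative is F(v) = 2*log(3*v + 4)/3.
Then F(1) - F(-1) = (2*log(7)/3) - (0) = 2*log(7)/3.

2*log(7)/3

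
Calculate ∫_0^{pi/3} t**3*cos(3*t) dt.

4/27 - pi**2/27

Integrate by parts 3 times (u = t^3, dv = cos(3*t) dt).
An antiderivative is F(t) = t**3*sin(3*t)/3 + t**2*cos(3*t)/3 - 2*t*sin(3*t)/9 - 2*cos(3*t)/27.
Then F(pi/3) - F(0) = (2/27 - pi**2/27) - (-2/27) = 4/27 - pi**2/27.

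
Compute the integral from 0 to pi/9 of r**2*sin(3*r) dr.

-1/27 - pi**2/486 + sqrt(3)*pi/81

Integrate by parts twice (u = r^2, dv = sin(3*r) dr).
An antiderivative is F(r) = -r**2*cos(3*r)/3 + 2*r*sin(3*r)/9 + 2*cos(3*r)/27.
Then F(pi/9) - F(0) = (-pi**2/486 + 1/27 + sqrt(3)*pi/81) - (2/27) = -1/27 - pi**2/486 + sqrt(3)*pi/81.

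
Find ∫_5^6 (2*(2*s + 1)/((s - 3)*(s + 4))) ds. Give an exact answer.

Factor the denominator: s**2 + s - 12 = (s + 4)(s - 3).
Partial fractions: 2*(2*s + 1)/((s - 3)*(s + 4)) = 2/(s + 4) + 2/(s - 3).
An antiderivative is F(s) = 2*log(s - 3) + 2*log(s + 4).
Then F(6) - F(5) = (2*log(2) + 2*log(3) + 2*log(5)) - (2*log(2) + 4*log(3)) = log(25/9).

log(25/9)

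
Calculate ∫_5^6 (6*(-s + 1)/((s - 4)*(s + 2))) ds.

Factor the denominator: s**2 - 2*s - 8 = (s + 2)(s - 4).
Partial fractions: 6*(-s + 1)/((s - 4)*(s + 2)) = -3/(s + 2) - 3/(s - 4).
An antiderivative is F(s) = -3*log(s - 4) - 3*log(s + 2).
Then F(6) - F(5) = (-12*log(2)) - (-3*log(7)) = -12*log(2) + 3*log(7).

-12*log(2) + 3*log(7)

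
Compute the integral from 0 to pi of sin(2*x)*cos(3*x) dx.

Use the identity sin(2*x)cos(3*x) = [sin(5*x) + sin(-x)]/2.
An antiderivative is F(x) = cos(x)/2 - cos(5*x)/10.
Then F(pi) - F(0) = (-2/5) - (2/5) = -4/5.

-4/5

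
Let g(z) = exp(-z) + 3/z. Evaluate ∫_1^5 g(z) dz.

-exp(-5) + exp(-1) + 3*log(5)

An antiderivative is F(z) = 3*log(z) - exp(-z).
Then F(5) - F(1) = (-exp(-5) + 3*log(5)) - (-exp(-1)) = -exp(-5) + exp(-1) + 3*log(5).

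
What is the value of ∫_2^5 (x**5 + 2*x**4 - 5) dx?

38157/10

By the power rule, an antiderivative is F(x) = x**6/6 + 2*x**5/5 - 5*x.
Then F(5) - F(2) = (22975/6) - (202/15) = 38157/10.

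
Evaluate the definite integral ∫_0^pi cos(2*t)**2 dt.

pi/2

Use the identity cos^2(2*t) = (1 + cos(4*t))/2.
An antiderivative is F(t) = t/2 + sin(4*t)/8.
Then F(pi) - F(0) = (pi/2) - (0) = pi/2.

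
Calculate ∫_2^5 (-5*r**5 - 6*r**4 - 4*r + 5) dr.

By the power rule, an antiderivative is F(r) = -5*r**6/6 - 6*r**5/5 - 2*r**2 + 5*r.
Then F(5) - F(2) = (-100775/6) - (-1346/15) = -167061/10.

-167061/10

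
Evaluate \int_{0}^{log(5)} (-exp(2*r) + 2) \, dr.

-12 + 2*log(5)

An antiderivative is F(r) = -exp(2*r)/2 + 2*r.
Then F(log(5)) - F(0) = (-25/2 + log(25)) - (-1/2) = -12 + 2*log(5).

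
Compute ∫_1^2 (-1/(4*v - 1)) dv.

An antiderivative is F(v) = -log(4*v - 1)/4.
Then F(2) - F(1) = (-log(7)/4) - (-log(3)/4) = -log(7)/4 + log(3)/4.

-log(7)/4 + log(3)/4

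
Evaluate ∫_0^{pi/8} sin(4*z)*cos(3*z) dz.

Use the identity sin(4*z)cos(3*z) = [sin(7*z) + sin(z)]/2.
An antiderivative is F(z) = -cos(z)/2 - cos(7*z)/14.
Then F(pi/8) - F(0) = (-3*sqrt(sqrt(2) + 2)/14) - (-4/7) = 4/7 - 3*sqrt(sqrt(2) + 2)/14.

4/7 - 3*sqrt(sqrt(2) + 2)/14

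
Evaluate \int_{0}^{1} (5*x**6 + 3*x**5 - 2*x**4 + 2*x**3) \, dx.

By the power rule, an antiderivative is F(x) = 5*x**7/7 + x**6/2 - 2*x**5/5 + x**4/2.
Then F(1) - F(0) = (46/35) - (0) = 46/35.

46/35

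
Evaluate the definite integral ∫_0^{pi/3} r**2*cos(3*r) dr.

-2*pi/27

Integrate by parts twice (u = r^2, dv = cos(3*r) dr).
An antiderivative is F(r) = r**2*sin(3*r)/3 + 2*r*cos(3*r)/9 - 2*sin(3*r)/27.
Then F(pi/3) - F(0) = (-2*pi/27) - (0) = -2*pi/27.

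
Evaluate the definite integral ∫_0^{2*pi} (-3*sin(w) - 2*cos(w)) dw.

An antiderivative is F(w) = -2*sin(w) + 3*cos(w).
Then F(2*pi) - F(0) = (3) - (3) = 0.

0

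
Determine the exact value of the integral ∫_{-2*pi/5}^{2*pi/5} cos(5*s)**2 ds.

Use the identity cos^2(5*s) = (1 + cos(10*s))/2.
An antiderivative is F(s) = s/2 + sin(10*s)/20.
Then F(2*pi/5) - F(-2*pi/5) = (pi/5) - (-pi/5) = 2*pi/5.

2*pi/5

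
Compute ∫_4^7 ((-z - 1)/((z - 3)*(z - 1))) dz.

Factor the denominator: z**2 - 4*z + 3 = (z - 1)(z - 3).
Partial fractions: (-z - 1)/((z - 3)*(z - 1)) = 1/(z - 1) - 2/(z - 3).
An antiderivative is F(z) = -2*log(z - 3) + log(z - 1).
Then F(7) - F(4) = (log(3/8)) - (log(3)) = -log(8).

-log(8)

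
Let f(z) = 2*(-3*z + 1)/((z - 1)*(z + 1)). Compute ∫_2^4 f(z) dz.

Factor the denominator: z**2 - 1 = (z + 1)(z - 1).
Partial fractions: 2*(-3*z + 1)/((z - 1)*(z + 1)) = -4/(z + 1) - 2/(z - 1).
An antiderivative is F(z) = -2*log(z - 1) - 4*log(z + 1).
Then F(4) - F(2) = (-4*log(5) - 2*log(3)) - (-log(81)) = -4*log(5) + 2*log(3).

-4*log(5) + 2*log(3)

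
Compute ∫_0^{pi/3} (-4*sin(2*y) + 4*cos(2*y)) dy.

-3 + sqrt(3)

An antiderivative is F(y) = 2*sin(2*y) + 2*cos(2*y).
Then F(pi/3) - F(0) = (-1 + sqrt(3)) - (2) = -3 + sqrt(3).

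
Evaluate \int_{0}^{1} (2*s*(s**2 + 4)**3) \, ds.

Let u = s**2 + 4, so du = 2*s ds. When s = 0, u = 4; when s = 1, u = 5.
The integral becomes ∫ u**3 du from 4 to 5, with antiderivative u**4/4.
Back in s: F(s) = (s**2 + 4)**4/4.
Then F(1) - F(0) = (625/4) - (64) = 369/4.

369/4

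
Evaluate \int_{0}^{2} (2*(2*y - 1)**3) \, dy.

20

Let u = 2*y - 1, so du = 2 dy. When y = 0, u = -1; when y = 2, u = 3.
The integral becomes ∫ u**3 du from -1 to 3, with antiderivative u**4/4.
Back in y: F(y) = (2*y - 1)**4/4.
Then F(2) - F(0) = (81/4) - (1/4) = 20.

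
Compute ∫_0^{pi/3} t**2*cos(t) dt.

-sqrt(3) + sqrt(3)*pi**2/18 + pi/3

Integrate by parts twice (u = t^2, dv = cos(t) dt).
An antiderivative is F(t) = t**2*sin(t) + 2*t*cos(t) - 2*sin(t).
Then F(pi/3) - F(0) = (-sqrt(3) + sqrt(3)*pi**2/18 + pi/3) - (0) = -sqrt(3) + sqrt(3)*pi**2/18 + pi/3.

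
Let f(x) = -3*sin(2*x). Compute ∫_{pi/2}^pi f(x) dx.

An antiderivative is F(x) = 3*cos(2*x)/2.
Then F(pi) - F(pi/2) = (3/2) - (-3/2) = 3.

3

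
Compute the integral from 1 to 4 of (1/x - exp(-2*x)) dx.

(-exp(6) + 1 + 4*exp(8)*log(2))*exp(-8)/2

An antiderivative is F(x) = log(x) + exp(-2*x)/2.
Then F(4) - F(1) = (exp(-8)/2 + 2*log(2)) - (exp(-2)/2) = (-exp(6) + 1 + 4*exp(8)*log(2))*exp(-8)/2.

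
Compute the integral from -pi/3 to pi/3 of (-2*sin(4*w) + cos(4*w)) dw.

An antiderivative is F(w) = sin(4*w)/4 + cos(4*w)/2.
Then F(pi/3) - F(-pi/3) = (-1/4 - sqrt(3)/8) - (-1/4 + sqrt(3)/8) = -sqrt(3)/4.

-sqrt(3)/4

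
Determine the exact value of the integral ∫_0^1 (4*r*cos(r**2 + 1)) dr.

-2*sin(1) + 2*sin(2)

Let u = r**2 + 1, so du = 2*r dr. When r = 0, u = 1; when r = 1, u = 2.
The integral becomes 2·∫ cos(u) du from 1 to 2, with antiderivative 2*sin(u).
Back in r: F(r) = 2*sin(r**2 + 1).
Then F(1) - F(0) = (2*sin(2)) - (2*sin(1)) = -2*sin(1) + 2*sin(2).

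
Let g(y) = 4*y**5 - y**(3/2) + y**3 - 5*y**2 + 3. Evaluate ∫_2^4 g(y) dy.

By the power rule, an antiderivative is F(y) = 2*y**6/3 - 2*y**(5/2)/5 + y**4/4 - 5*y**3/3 + 3*y.
Then F(4) - F(2) = (13436/5) - (118/3 - 8*sqrt(2)/5) = 8*sqrt(2)/5 + 39718/15.

8*sqrt(2)/5 + 39718/15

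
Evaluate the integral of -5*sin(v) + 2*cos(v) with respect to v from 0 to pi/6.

-4 + 5*sqrt(3)/2

An antiderivative is F(v) = 2*sin(v) + 5*cos(v).
Then F(pi/6) - F(0) = (1 + 5*sqrt(3)/2) - (5) = -4 + 5*sqrt(3)/2.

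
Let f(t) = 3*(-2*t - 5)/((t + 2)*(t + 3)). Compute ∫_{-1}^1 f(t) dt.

-3*log(3) - 3*log(2)

Factor the denominator: t**2 + 5*t + 6 = (t + 3)(t + 2).
Partial fractions: 3*(-2*t - 5)/((t + 2)*(t + 3)) = -3/(t + 3) - 3/(t + 2).
An antiderivative is F(t) = -3*log(t + 2) - 3*log(t + 3).
Then F(1) - F(-1) = (-6*log(2) - 3*log(3)) - (-log(8)) = -3*log(3) - 3*log(2).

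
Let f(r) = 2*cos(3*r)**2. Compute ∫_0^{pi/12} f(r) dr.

Use the identity cos^2(3*r) = (1 + cos(6*r))/2.
An antiderivative is F(r) = r + sin(6*r)/6.
Then F(pi/12) - F(0) = (1/6 + pi/12) - (0) = 1/6 + pi/12.

1/6 + pi/12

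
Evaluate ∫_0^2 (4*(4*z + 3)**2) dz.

Let u = 4*z + 3, so du = 4 dz. When z = 0, u = 3; when z = 2, u = 11.
The integral becomes ∫ u**2 du from 3 to 11, with antiderivative u**3/3.
Back in z: F(z) = (4*z + 3)**3/3.
Then F(2) - F(0) = (1331/3) - (9) = 1304/3.

1304/3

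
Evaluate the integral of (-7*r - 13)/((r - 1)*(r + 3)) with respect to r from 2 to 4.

Factor the denominator: r**2 + 2*r - 3 = (r + 3)(r - 1).
Partial fractions: (-7*r - 13)/((r - 1)*(r + 3)) = -2/(r + 3) - 5/(r - 1).
An antiderivative is F(r) = -5*log(r - 1) - 2*log(r + 3).
Then F(4) - F(2) = (-5*log(3) - 2*log(7)) - (-log(25)) = -5*log(3) - 2*log(7) + 2*log(5).

-5*log(3) - 2*log(7) + 2*log(5)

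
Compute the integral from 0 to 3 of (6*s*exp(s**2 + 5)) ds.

-3*(1 - exp(9))*exp(5)

Let u = s**2 + 5, so du = 2*s ds. When s = 0, u = 5; when s = 3, u = 14.
The integral becomes 3·∫ exp(u) du from 5 to 14, with antiderivative 3*exp(u).
Back in s: F(s) = 3*exp(s**2 + 5).
Then F(3) - F(0) = (3*exp(14)) - (3*exp(5)) = -3*(1 - exp(9))*exp(5).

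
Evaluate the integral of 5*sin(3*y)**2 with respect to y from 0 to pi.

Use the identity sin^2(3*y) = (1 - cos(6*y))/2.
An antiderivative is F(y) = 5*y/2 - 5*sin(6*y)/12.
Then F(pi) - F(0) = (5*pi/2) - (0) = 5*pi/2.

5*pi/2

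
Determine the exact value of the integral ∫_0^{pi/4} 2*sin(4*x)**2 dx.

pi/4

Use the identity sin^2(4*x) = (1 - cos(8*x))/2.
An antiderivative is F(x) = x - sin(8*x)/8.
Then F(pi/4) - F(0) = (pi/4) - (0) = pi/4.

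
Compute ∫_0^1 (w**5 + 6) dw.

By the power rule, an antiderivative is F(w) = w**6/6 + 6*w.
Then F(1) - F(0) = (37/6) - (0) = 37/6.

37/6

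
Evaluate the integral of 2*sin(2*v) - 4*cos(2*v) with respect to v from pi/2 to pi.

-2

An antiderivative is F(v) = -2*sin(2*v) - cos(2*v).
Then F(pi) - F(pi/2) = (-1) - (1) = -2.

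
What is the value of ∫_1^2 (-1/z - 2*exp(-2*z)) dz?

-log(2) - exp(-2) + exp(-4)

An antiderivative is F(z) = -log(z) + exp(-2*z).
Then F(2) - F(1) = (-log(2) + exp(-4)) - (exp(-2)) = -log(2) - exp(-2) + exp(-4).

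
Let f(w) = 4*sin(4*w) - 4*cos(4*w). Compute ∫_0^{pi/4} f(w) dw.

An antiderivative is F(w) = -sin(4*w) - cos(4*w).
Then F(pi/4) - F(0) = (1) - (-1) = 2.

2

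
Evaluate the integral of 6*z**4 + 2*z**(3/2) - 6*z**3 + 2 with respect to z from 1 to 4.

8759/10

By the power rule, an antiderivative is F(z) = 4*z**(5/2)/5 + 6*z**5/5 - 3*z**4/2 + 2*z.
Then F(4) - F(1) = (4392/5) - (5/2) = 8759/10.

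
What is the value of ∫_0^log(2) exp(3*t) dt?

Let u = exp(t), so du = exp(t) dt. When t = 0, u = 1; when t = log(2), u = 2.
The integral becomes ∫ u**2 du from 1 to 2, with antiderivative u**3/3.
Back in t: F(t) = exp(3*t)/3.
Then F(log(2)) - F(0) = (8/3) - (1/3) = 7/3.

7/3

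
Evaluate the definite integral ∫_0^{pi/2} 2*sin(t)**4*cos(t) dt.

Let u = sin(t), so du = cos(t) dt. When t = 0, u = 0; when t = pi/2, u = 1.
The integral becomes 2·∫ u**4 du from 0 to 1, with antiderivative 2*u**5/5.
Back in t: F(t) = 2*sin(t)**5/5.
Then F(pi/2) - F(0) = (2/5) - (0) = 2/5.

2/5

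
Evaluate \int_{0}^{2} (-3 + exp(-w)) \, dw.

An antiderivative is F(w) = -3*w - exp(-w).
Then F(2) - F(0) = (-6 - exp(-2)) - (-1) = -5 - exp(-2).

-5 - exp(-2)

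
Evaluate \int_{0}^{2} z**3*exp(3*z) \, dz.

2/27 + 46*exp(6)/27

Integrate by parts 3 times (u = z^3, dv = exp(3*z) dz).
An antiderivative is F(z) = (9*z**3 - 9*z**2 + 6*z - 2)*exp(3*z)/27.
Then F(2) - F(0) = (46*exp(6)/27) - (-2/27) = 2/27 + 46*exp(6)/27.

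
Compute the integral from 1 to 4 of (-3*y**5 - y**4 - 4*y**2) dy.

By the power rule, an antiderivative is F(y) = -y**6/2 - y**5/5 - 4*y**3/3.
Then F(4) - F(1) = (-35072/15) - (-61/30) = -23361/10.

-23361/10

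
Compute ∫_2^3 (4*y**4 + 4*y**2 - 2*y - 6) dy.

2747/15

By the power rule, an antiderivative is F(y) = 4*y**5/5 + 4*y**3/3 - y**2 - 6*y.
Then F(3) - F(2) = (1017/5) - (304/15) = 2747/15.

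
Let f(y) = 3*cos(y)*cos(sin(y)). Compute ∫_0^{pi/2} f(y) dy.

3*sin(1)

Let u = sin(y), so du = cos(y) dy. When y = 0, u = 0; when y = pi/2, u = 1.
The integral becomes 3·∫ cos(u) du from 0 to 1, with antiderivative 3*sin(u).
Back in y: F(y) = 3*sin(sin(y)).
Then F(pi/2) - F(0) = (3*sin(1)) - (0) = 3*sin(1).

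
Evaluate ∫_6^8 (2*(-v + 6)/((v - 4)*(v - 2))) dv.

Factor the denominator: v**2 - 6*v + 8 = (v - 2)(v - 4).
Partial fractions: 2*(-v + 6)/((v - 4)*(v - 2)) = -4/(v - 2) + 2/(v - 4).
An antiderivative is F(v) = 2*log(v - 4) - 4*log(v - 2).
Then F(8) - F(6) = (-log(81)) - (-log(64)) = log(64/81).

log(64/81)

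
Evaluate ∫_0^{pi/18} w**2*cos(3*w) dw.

Integrate by parts twice (u = w^2, dv = cos(3*w) dw).
An antiderivative is F(w) = w**2*sin(3*w)/3 + 2*w*cos(3*w)/9 - 2*sin(3*w)/27.
Then F(pi/18) - F(0) = (-1/27 + pi**2/1944 + sqrt(3)*pi/162) - (0) = -1/27 + pi**2/1944 + sqrt(3)*pi/162.

-1/27 + pi**2/1944 + sqrt(3)*pi/162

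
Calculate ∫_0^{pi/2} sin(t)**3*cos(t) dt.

Let u = sin(t), so du = cos(t) dt. When t = 0, u = 0; when t = pi/2, u = 1.
The integral becomes ∫ u**3 du from 0 to 1, with antiderivative u**4/4.
Back in t: F(t) = sin(t)**4/4.
Then F(pi/2) - F(0) = (1/4) - (0) = 1/4.

1/4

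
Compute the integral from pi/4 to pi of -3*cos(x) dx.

3*sqrt(2)/2

An antiderivative is F(x) = -3*sin(x).
Then F(pi) - F(pi/4) = (0) - (-3*sqrt(2)/2) = 3*sqrt(2)/2.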